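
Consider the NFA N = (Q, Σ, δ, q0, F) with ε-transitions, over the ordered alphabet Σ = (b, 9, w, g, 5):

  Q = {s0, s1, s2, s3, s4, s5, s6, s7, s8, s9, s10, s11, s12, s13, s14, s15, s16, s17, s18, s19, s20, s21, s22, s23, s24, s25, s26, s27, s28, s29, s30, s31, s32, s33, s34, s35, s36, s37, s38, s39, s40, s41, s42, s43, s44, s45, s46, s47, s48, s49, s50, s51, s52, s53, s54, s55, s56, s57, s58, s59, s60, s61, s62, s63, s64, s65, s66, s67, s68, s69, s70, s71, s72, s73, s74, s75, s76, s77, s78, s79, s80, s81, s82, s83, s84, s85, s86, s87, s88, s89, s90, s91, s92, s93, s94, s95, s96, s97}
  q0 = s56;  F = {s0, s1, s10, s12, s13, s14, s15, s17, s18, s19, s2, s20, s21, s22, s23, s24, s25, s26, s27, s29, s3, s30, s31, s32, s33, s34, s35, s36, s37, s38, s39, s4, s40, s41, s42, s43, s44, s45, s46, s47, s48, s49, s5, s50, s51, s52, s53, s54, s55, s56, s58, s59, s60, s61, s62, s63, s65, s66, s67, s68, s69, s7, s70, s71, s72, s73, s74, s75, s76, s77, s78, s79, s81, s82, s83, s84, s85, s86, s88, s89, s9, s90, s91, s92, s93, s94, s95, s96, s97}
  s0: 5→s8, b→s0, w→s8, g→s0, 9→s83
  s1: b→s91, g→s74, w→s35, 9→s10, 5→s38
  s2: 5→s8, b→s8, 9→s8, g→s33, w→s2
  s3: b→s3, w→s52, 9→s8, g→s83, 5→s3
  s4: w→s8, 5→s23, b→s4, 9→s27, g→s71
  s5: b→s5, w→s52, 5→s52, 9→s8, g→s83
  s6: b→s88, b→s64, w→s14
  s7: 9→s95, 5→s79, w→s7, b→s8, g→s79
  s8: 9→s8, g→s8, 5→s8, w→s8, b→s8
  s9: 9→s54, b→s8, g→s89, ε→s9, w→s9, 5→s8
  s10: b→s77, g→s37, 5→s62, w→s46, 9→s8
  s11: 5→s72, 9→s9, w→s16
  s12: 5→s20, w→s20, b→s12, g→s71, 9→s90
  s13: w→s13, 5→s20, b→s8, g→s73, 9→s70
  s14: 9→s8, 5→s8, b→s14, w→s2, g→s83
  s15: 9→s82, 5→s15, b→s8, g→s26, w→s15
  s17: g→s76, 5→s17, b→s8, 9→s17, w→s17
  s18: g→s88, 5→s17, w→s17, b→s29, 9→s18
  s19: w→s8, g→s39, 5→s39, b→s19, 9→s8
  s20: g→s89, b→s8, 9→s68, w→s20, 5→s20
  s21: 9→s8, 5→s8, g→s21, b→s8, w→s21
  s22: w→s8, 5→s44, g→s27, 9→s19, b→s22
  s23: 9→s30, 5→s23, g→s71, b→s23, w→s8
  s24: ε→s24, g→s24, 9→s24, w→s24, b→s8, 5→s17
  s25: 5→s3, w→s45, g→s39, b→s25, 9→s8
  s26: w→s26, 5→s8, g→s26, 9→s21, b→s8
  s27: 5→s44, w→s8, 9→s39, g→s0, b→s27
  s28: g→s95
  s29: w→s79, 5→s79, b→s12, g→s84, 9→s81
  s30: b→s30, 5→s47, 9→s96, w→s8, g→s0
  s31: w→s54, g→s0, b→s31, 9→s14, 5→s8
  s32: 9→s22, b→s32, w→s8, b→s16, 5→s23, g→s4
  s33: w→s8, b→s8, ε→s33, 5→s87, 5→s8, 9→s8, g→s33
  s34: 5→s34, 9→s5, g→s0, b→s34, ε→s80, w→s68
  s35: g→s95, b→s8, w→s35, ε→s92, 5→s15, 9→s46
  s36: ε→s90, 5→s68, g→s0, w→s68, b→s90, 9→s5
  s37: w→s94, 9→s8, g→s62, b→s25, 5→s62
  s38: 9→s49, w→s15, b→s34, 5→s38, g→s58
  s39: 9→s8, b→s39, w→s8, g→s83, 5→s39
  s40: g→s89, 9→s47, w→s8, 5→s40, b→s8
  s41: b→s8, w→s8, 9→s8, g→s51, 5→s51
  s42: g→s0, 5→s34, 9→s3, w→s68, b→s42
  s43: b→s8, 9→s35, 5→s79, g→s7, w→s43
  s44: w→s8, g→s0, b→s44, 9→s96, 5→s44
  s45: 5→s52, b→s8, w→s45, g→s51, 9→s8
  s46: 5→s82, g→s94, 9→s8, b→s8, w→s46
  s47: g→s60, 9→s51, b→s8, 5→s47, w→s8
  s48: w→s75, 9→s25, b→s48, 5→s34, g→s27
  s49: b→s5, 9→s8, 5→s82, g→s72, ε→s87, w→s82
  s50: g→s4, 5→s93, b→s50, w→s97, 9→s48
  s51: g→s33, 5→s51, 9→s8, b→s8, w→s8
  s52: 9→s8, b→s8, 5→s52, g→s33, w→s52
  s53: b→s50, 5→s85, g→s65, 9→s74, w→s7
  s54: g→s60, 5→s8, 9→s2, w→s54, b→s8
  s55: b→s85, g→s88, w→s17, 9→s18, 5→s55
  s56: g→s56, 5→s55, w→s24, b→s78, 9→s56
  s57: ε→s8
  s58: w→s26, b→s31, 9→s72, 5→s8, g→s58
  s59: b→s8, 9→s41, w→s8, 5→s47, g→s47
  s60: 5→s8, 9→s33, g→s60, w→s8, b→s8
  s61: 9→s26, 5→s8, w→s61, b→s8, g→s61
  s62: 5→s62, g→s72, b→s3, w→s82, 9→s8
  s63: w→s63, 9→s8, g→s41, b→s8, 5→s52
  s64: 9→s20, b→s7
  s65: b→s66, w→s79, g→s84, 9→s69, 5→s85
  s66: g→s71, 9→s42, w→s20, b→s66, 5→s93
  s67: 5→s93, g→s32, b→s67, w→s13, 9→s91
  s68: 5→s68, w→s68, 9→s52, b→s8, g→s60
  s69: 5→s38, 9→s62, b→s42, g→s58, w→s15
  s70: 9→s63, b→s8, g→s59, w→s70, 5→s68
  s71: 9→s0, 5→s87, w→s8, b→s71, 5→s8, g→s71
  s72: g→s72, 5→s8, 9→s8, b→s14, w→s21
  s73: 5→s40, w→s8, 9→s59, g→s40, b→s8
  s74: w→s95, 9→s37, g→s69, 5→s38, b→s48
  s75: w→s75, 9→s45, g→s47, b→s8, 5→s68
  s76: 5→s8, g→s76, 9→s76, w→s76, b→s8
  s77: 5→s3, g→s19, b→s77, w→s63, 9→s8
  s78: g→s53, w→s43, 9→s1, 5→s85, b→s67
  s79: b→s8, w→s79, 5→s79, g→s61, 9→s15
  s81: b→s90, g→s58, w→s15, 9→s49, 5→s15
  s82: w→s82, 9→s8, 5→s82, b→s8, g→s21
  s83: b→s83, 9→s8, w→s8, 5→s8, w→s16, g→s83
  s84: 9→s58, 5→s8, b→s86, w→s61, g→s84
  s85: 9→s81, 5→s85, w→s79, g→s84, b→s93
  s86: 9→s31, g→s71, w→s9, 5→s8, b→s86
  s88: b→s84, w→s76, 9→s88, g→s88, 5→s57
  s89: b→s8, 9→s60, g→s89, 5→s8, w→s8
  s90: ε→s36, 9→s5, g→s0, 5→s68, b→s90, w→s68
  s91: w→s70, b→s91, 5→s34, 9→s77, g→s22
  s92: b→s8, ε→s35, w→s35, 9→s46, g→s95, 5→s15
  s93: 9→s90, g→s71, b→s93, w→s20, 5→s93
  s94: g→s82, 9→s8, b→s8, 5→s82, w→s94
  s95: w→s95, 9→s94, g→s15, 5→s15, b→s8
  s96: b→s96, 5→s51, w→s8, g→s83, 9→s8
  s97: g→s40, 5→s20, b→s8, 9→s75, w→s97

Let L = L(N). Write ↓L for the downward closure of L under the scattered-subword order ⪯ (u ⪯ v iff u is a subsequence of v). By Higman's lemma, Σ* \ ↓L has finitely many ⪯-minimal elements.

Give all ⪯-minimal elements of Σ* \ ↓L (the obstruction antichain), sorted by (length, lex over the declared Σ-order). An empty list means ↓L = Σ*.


Antichain: [wb, 5g5, bbgw, b999, 595b, bggg5].

|Q|=98, |F|=89, |δ|=473 (10 ε).
min D↑ (88 st, q0=0, F={9}): 0:b→1,9→0,w→2,g→0,5→3 1:b→4,9→5,w→6,g→7,5→8 2:b→9,9→2,w→2,g→2,5→10 3:b→8,9→11,w→10,g→12,5→3 4:b→4,9→13,w→14,g→15,5→16 5:b→13,9→17,w→18,g→19,5→20 6:b→9,9→18,w→6,g→21,5→22 7:b→23,9→19,w→21,g→24,5→8 8:b→16,9→25,w→22,g→26,5→8 9:b→9,9→9,w→9,g→9,5→9 10:b→9,9→10,w→10,g→27,5→10 11:b→28,9→11,w→10,g→12,5→10 12:b→26,9→12,w→27,g→12,5→9 13:b→13,9→29,w→30,g→31,5→32 14:b→9,9→30,w→14,g→33,5→34 15:b→15,9→31,w→9,g→35,5→36 16:b→16,9→37,w→34,g→38,5→16 17:b→29,9→9,w→39,g→40,5→41 18:b→9,9→39,w→18,g→42,5→43 19:b→44,9→40,w→42,g→45,5→20 20:b→32,9→46,w→43,g→47,5→20 21:b→9,9→42,w→21,g→22,5→22 22:b→9,9→43,w→22,g→48,5→22 23:b→23,9→44,w→49,g→35,5→16 24:b→50,9→45,w→22,g→26,5→8 25:b→37,9→46,w→43,g→47,5→43 26:b→51,9→47,w→48,g→26,5→9 27:b→9,9→27,w→27,g→27,5→9 28:b→52,9→25,w→22,g→26,5→22 29:b→29,9→9,w→53,g→54,5→55 30:b→9,9→53,w→30,g→56,5→57 31:b→31,9→54,w→9,g→58,5→59 32:b→32,9→60,w→57,g→61,5→32 33:b→9,9→56,w→9,g→62,5→62 34:b→9,9→57,w→34,g→63,5→34 35:b→35,9→58,w→9,g→38,5→36 36:b→36,9→64,w→9,g→38,5→36 37:b→37,9→60,w→57,g→61,5→57 38:b→38,9→61,w→9,g→38,5→9 39:b→9,9→9,w→39,g→65,5→66 40:b→67,9→9,w→65,g→41,5→41 41:b→55,9→9,w→66,g→68,5→41 42:b→9,9→65,w→42,g→43,5→43 43:b→9,9→66,w→43,g→69,5→43 44:b→44,9→67,w→70,g→58,5→32 45:b→71,9→41,w→43,g→47,5→20 46:b→60,9→9,w→66,g→68,5→66 47:b→72,9→68,w→69,g→47,5→9 48:b→9,9→69,w→48,g→48,5→9 49:b→9,9→70,w→49,g→62,5→34 50:b→50,9→71,w→34,g→38,5→16 51:b→51,9→72,w→73,g→38,5→9 52:b→52,9→37,w→34,g→38,5→34 53:b→9,9→9,w→53,g→74,5→75 54:b→54,9→9,w→9,g→76,5→76 55:b→55,9→9,w→75,g→77,5→55 56:b→9,9→74,w→9,g→78,5→78 57:b→9,9→75,w→57,g→79,5→57 58:b→58,9→76,w→9,g→61,5→59 59:b→59,9→80,w→9,g→61,5→59 60:b→60,9→9,w→75,g→77,5→75 61:b→61,9→77,w→9,g→61,5→9 62:b→9,9→78,w→9,g→63,5→62 63:b→9,9→79,w→9,g→63,5→9 64:b→64,9→80,w→9,g→61,5→78 65:b→9,9→9,w→65,g→66,5→66 66:b→9,9→9,w→66,g→81,5→66 67:b→67,9→9,w→82,g→76,5→55 68:b→83,9→9,w→81,g→68,5→9 69:b→9,9→81,w→69,g→69,5→9 70:b→9,9→82,w→70,g→78,5→57 71:b→71,9→55,w→57,g→61,5→32 72:b→72,9→83,w→84,g→61,5→9 73:b→9,9→84,w→73,g→63,5→9 74:b→9,9→9,w→9,g→85,5→85 75:b→9,9→9,w→75,g→86,5→75 76:b→76,9→9,w→9,g→77,5→76 77:b→77,9→9,w→9,g→77,5→9 78:b→9,9→85,w→9,g→79,5→78 79:b→9,9→86,w→9,g→79,5→9 80:b→80,9→9,w→9,g→77,5→85 81:b→9,9→9,w→81,g→81,5→9 82:b→9,9→9,w→82,g→85,5→75 83:b→83,9→9,w→87,g→77,5→9 84:b→9,9→87,w→84,g→79,5→9 85:b→9,9→9,w→9,g→86,5→85 86:b→9,9→9,w→9,g→86,5→9 87:b→9,9→9,w→87,g→86,5→9 [Hopcroft].
'wb': run [94, 40, 1] end={s8} ∉↓L; 2/2 del acc.
'5g5': N↓-sim [94, 55, 24, 3] end={s57,s8,s87} — reject; 3/3 deletions ∈↓L.
'bbgw': run [94, 86, 56, 25, 2] end={s16,s8} ∉↓L; 4/4 deletions ∈↓L.
'b999': |S_i|=[94, 86, 59, 28, 1] end={s8} — reject; 4/4 del acc.
'595b': run [94, 55, 43, 19, 1] end={s8} ∉↓L; 4/4 del acc.
'bggg5': run [94, 86, 71, 53, 21, 2] end={s8,s87} rej; 5/5 del acc.
6 minimals (antichain).


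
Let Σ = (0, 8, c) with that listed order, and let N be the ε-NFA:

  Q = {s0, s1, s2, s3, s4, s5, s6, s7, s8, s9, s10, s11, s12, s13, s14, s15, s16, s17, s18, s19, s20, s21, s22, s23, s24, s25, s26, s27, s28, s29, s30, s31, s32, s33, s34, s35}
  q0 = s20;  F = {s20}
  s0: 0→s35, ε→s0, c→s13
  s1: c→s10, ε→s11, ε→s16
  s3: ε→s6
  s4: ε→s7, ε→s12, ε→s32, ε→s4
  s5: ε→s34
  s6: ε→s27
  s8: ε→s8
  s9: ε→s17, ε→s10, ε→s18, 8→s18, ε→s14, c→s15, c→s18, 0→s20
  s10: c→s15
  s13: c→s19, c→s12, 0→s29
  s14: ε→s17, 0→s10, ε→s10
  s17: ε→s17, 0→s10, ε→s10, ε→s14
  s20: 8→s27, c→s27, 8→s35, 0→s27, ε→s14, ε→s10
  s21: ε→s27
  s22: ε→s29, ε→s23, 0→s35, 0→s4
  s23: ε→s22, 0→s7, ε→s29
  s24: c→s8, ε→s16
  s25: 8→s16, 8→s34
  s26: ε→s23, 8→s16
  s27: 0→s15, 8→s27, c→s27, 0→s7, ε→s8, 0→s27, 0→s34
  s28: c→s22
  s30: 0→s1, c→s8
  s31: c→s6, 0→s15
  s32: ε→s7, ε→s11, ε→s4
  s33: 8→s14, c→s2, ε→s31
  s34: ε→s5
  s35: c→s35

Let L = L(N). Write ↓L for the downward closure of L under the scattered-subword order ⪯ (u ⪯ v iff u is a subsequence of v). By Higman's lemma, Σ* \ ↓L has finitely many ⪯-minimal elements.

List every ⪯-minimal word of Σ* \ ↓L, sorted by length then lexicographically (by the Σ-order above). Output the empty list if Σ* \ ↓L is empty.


Antichain: [0, 8, c].

|Q|=36, |F|=1, |δ|=73 (35 ε).
min D↑ (2 st, q0=0, F={1}): 0:0→1,8→1,c→1 1:0→1,8→1,c→1 [Hopcroft].
'0': N↓-sim [11, 7] end={s10,s15,s27,s34,s5,s7,s8} ∉↓L; 1/1 del acc.
'8': run [11, 7] end={s15,s27,s34,s35,s5,s7,s8} rej; 1/1 single-dels accept.
'c': N↓-sim [11, 7] end={s15,s27,s34,s35,s5,s7,s8} ∉↓L; 1/1 del acc.
3 minimals (antichain).


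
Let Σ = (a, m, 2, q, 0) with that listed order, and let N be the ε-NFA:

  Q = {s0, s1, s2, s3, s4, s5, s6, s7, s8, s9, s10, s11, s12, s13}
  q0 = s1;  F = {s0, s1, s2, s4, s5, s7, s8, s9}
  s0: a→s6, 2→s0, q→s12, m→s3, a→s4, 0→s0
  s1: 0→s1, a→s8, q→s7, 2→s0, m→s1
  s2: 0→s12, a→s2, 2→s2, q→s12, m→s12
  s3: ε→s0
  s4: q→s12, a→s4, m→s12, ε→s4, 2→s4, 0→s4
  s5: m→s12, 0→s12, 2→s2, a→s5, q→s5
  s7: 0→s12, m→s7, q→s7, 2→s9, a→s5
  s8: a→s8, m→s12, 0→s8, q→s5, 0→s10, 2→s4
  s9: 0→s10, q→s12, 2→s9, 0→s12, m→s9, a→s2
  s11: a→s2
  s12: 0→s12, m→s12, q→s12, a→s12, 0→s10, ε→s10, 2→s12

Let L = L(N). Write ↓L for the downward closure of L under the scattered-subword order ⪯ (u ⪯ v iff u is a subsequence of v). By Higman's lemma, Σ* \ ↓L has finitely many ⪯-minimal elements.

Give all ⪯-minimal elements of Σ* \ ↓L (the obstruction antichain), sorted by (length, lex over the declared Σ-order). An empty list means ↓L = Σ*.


A = [am, 2q, q0].

|Q|=14, |F|=8, |δ|=53 (3 ε).
min D↑ (9 st, q0=0, F={4}): 0:a→1,m→0,2→2,q→3,0→0 1:a→1,m→4,2→5,q→6,0→1 2:a→5,m→2,2→2,q→4,0→2 3:a→6,m→3,2→7,q→3,0→4 4:a→4,m→4,2→4,q→4,0→4 5:a→5,m→4,2→5,q→4,0→5 6:a→6,m→4,2→8,q→6,0→4 7:a→8,m→7,2→7,q→4,0→4 8:a→8,m→4,2→8,q→4,0→4 [Hopcroft].
'am': |S_i|=[12, 7, 2] end={s10,s12} rej; 2/2 deletions ∈↓L.
'2q': |S_i|=[12, 8, 2] end={s10,s12} rej; 2/2 del acc.
'q0': N↓-sim [12, 6, 2] end={s10,s12} rej; 2/2 deletions ∈↓L.
3 words, ⪯-incomp.


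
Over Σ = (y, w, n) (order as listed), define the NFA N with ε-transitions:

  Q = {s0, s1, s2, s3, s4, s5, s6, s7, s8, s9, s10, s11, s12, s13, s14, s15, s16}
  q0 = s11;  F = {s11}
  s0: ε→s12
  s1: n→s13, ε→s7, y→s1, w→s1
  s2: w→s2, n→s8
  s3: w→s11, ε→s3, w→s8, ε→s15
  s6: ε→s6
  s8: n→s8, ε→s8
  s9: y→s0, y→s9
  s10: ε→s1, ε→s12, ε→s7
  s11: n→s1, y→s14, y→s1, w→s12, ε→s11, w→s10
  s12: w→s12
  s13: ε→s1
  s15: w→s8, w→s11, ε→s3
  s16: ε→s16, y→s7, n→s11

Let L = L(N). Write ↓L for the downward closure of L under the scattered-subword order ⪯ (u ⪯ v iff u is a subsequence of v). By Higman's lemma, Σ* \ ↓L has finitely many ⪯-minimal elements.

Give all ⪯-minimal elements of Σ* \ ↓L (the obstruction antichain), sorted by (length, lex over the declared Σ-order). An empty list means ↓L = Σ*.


min(Σ*\↓L) = [y, w, n].

|Q|=17, |F|=1, |δ|=33 (13 ε).
min D↑ (2 st, q0=0, F={1}): 0:y→1,w→1,n→1 1:y→1,w→1,n→1 [Hopcroft].
'y': |S_i|=[7, 4] end={s1,s13,s14,s7} ∉↓L; 1/1 deletions ∈↓L.
'w': |S_i|=[7, 5] end={s1,s10,s12,s13,s7} ∉↓L; 1/1 deletions ∈↓L.
'n': |S_i|=[7, 3] end={s1,s13,s7} rej; 1/1 deletions ∈↓L.
3 obstructions.


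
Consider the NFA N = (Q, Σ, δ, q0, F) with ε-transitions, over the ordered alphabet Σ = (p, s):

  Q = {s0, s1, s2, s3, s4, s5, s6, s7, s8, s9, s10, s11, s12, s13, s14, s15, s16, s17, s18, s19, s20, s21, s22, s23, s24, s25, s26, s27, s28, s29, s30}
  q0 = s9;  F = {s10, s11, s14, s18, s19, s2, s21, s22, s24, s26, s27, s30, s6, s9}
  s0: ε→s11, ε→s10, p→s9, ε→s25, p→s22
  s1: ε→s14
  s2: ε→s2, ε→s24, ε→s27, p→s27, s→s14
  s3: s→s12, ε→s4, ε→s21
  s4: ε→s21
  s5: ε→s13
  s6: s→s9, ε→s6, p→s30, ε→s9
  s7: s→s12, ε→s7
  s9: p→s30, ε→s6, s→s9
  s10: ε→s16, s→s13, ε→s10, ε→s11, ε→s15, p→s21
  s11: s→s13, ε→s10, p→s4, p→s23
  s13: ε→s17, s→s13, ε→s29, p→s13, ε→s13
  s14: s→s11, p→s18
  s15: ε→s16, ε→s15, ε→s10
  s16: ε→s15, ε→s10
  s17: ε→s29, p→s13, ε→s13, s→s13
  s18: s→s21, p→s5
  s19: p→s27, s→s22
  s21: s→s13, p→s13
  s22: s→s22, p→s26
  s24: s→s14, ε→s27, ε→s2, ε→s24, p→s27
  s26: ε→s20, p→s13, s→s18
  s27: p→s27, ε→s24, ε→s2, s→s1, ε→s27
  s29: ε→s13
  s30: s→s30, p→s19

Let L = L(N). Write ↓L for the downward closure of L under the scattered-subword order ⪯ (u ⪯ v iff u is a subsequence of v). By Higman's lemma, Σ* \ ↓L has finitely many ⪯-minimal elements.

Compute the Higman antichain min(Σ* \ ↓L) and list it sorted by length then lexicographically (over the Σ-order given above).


|Q|=31, |F|=14, |δ|=75 (38 ε).
min D↑ (11 st, q0=0, F={9}): 0:p→1,s→0 1:p→2,s→1 2:p→3,s→4 3:p→3,s→5 4:p→6,s→4 5:p→7,s→8 6:p→9,s→7 7:p→9,s→10 8:p→10,s→9 9:p→9,s→9 10:p→9,s→9 (ε-aug+det+¬).
'ppspp': run [24, 22, 21, 17, 10, 4] end={s13,s17,s29,s5} rej; 5/5 del acc.
'pppsss': N↓-sim [24, 22, 21, 19, 14, 10, 3] end={s13,s17,s29} rej; 6/6 single-dels accept.
2 minimals (antichain).

Antichain: [ppspp, pppsss].


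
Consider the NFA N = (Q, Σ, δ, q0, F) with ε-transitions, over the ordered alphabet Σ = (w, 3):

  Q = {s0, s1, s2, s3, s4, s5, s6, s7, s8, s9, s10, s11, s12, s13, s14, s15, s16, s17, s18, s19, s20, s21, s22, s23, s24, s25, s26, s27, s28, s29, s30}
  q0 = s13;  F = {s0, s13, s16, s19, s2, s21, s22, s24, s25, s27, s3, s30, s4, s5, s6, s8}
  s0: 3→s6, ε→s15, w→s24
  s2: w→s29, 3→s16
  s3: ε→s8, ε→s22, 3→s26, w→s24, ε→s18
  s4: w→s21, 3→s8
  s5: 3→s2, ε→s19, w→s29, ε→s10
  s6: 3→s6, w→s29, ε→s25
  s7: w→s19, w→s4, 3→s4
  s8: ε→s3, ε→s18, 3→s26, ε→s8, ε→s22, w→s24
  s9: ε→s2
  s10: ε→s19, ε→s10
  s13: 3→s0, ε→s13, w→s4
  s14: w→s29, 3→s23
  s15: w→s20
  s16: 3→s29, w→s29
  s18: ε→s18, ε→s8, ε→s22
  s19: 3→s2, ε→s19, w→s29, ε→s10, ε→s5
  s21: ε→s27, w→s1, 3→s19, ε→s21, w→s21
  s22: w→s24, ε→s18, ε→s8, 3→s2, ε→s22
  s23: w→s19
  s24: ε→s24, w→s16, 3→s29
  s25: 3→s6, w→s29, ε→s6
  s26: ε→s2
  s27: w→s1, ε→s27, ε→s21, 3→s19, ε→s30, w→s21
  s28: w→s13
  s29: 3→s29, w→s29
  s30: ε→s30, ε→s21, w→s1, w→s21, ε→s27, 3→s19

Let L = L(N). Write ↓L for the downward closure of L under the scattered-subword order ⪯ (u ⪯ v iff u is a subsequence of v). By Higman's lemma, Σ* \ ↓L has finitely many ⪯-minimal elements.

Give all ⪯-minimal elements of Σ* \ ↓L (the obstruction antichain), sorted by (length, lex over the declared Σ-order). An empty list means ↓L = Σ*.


Antichain: [3w3, 33w, ww3w, 3www, w3333].

|Q|=31, |F|=16, |δ|=80 (35 ε).
min D↑ (11 st, q0=0, F={10}): 0:w→1,3→2 1:w→3,3→4 2:w→5,3→6 3:w→3,3→7 4:w→5,3→8 5:w→9,3→10 6:w→10,3→6 7:w→10,3→8 8:w→10,3→9 9:w→10,3→10 10:w→10,3→10 [Hopcroft].
'3w3': N↓-sim [23, 17, 4, 1] end={s29} ∉↓L; 3/3 deletions ∈↓L.
'33w': N↓-sim [23, 17, 6, 1] end={s29} — reject; 3/3 deletions ∈↓L.
'ww3w': |S_i|=[23, 18, 11, 6, 1] end={s29} ∉↓L; 4/4 single-dels accept.
'3www': |S_i|=[23, 17, 4, 2, 1] end={s29} rej; 4/4 deletions ∈↓L.
'w3333': N↓-sim [23, 18, 12, 4, 2, 1] end={s29} — reject; 5/5 del acc.
5 minimals (antichain).


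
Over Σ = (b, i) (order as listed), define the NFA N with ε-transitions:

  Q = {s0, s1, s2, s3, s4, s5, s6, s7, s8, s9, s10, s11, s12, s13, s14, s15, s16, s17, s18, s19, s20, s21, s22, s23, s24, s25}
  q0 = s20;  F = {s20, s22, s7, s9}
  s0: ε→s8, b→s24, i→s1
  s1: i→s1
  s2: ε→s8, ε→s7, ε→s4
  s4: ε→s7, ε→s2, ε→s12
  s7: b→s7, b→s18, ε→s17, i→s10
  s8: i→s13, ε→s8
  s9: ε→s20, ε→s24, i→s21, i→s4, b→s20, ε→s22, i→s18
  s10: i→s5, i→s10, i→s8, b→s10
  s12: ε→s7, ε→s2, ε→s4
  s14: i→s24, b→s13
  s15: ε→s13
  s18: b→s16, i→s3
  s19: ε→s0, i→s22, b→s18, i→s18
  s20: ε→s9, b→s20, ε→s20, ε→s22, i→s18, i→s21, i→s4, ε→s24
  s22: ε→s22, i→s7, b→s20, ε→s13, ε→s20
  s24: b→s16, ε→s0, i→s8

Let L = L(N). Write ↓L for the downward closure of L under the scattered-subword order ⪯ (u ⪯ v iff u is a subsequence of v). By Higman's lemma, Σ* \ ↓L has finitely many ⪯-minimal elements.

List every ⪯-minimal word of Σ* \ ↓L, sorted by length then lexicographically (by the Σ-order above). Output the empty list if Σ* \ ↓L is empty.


min(Σ*\↓L) = [ii].

|Q|=26, |F|=4, |δ|=55 (25 ε).
min D↑ (3 st, q0=0, F={2}): 0:b→0,i→1 1:b→1,i→2 2:b→2,i→2 [Hopcroft].
'ii': |S_i|=[19, 14, 6] end={s1,s10,s13,s3,s5,s8} — reject; 2/2 del acc.
1 obstructions.


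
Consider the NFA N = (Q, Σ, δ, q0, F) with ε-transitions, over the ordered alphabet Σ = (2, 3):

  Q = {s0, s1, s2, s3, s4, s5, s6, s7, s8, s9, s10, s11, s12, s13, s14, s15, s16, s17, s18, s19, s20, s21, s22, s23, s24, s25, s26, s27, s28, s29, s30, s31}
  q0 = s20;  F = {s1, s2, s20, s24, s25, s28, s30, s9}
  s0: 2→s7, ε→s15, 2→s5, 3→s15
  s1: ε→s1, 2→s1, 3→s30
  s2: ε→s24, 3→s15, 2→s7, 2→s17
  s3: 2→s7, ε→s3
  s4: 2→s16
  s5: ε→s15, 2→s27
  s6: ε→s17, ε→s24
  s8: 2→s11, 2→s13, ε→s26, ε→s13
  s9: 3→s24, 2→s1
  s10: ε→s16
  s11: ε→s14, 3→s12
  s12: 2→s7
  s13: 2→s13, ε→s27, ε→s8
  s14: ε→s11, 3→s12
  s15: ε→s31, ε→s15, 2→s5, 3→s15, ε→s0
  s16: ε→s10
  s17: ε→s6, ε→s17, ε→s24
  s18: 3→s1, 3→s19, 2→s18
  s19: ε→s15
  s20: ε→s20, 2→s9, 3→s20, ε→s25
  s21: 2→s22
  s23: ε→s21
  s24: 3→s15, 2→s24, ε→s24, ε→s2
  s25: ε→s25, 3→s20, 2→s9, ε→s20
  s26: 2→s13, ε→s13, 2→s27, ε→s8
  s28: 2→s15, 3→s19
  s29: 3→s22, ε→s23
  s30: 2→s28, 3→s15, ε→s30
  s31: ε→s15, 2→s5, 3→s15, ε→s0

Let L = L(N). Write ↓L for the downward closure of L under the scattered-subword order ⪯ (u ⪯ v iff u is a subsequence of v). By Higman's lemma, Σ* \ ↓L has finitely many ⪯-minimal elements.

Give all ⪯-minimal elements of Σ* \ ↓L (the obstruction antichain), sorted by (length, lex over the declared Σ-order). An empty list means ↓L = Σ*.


A = [233, 22322].

|Q|=32, |F|=8, |δ|=75 (35 ε).
min D↑ (7 st, q0=0, F={5}): 0:2→1,3→0 1:2→2,3→3 2:2→2,3→4 3:2→3,3→5 4:2→6,3→5 5:2→5,3→5 6:2→5,3→5 [Hopcroft].
'233': |S_i|=[17, 15, 13, 7] end={s0,s15,s19,s27,s31,s5,s7} — reject; 3/3 single-dels accept.
'22322': run [17, 15, 14, 9, 8, 6] end={s0,s15,s27,s31,s5,s7} rej; 5/5 deletions ∈↓L.
2 words, ⪯-incomp.


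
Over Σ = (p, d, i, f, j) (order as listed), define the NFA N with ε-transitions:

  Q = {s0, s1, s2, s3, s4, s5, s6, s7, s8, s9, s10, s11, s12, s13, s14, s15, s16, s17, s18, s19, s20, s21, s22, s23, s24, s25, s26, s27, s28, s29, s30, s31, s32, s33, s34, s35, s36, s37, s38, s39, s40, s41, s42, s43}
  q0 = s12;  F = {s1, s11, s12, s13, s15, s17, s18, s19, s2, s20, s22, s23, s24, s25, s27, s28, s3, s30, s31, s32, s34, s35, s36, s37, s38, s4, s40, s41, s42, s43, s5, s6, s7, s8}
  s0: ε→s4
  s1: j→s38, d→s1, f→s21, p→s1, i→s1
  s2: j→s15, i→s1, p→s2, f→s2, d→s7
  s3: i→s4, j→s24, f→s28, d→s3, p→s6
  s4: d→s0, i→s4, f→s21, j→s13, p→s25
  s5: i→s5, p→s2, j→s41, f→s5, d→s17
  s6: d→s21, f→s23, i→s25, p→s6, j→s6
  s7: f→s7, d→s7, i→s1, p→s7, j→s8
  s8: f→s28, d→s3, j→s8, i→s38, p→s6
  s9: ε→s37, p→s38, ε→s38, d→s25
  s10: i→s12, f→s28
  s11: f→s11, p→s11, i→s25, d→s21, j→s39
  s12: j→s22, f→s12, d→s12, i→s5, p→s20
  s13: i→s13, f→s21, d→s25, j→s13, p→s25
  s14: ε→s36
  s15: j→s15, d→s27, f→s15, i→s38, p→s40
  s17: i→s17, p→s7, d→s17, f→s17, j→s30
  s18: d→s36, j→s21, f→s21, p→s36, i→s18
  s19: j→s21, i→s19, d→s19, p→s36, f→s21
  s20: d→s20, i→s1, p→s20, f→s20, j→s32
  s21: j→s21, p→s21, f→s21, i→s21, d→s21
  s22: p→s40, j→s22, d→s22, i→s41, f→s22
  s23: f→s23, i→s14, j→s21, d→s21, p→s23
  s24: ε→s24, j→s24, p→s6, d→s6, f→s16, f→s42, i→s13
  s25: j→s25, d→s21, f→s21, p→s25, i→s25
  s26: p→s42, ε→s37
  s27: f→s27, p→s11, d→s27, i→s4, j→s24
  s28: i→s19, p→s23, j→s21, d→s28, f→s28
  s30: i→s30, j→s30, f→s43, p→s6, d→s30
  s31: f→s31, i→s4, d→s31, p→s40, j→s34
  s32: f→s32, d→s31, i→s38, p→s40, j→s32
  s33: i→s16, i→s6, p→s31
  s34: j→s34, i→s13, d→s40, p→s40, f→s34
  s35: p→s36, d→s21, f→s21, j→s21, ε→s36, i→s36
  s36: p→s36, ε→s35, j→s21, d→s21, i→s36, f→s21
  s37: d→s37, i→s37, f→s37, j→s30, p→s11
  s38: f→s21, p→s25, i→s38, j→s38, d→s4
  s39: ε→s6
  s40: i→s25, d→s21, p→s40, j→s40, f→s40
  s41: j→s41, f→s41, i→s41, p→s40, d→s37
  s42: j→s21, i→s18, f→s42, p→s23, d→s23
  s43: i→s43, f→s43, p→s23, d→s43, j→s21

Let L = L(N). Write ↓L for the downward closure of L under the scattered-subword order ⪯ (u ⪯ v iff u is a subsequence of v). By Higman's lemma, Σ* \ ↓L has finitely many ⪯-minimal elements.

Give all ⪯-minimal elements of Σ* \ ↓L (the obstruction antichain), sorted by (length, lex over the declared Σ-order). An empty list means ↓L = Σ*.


min(Σ*\↓L) = [pif, jpd, idjfj, pjdjdd].

|Q|=44, |F|=34, |δ|=193 (9 ε).
min D↑ (34 st, q0=0, F={10}): 0:p→1,d→0,i→2,f→0,j→3 1:p→1,d→1,i→4,f→1,j→5 2:p→6,d→7,i→2,f→2,j→8 3:p→9,d→3,i→8,f→3,j→3 4:p→4,d→4,i→4,f→10,j→11 5:p→9,d→12,i→11,f→5,j→5 6:p→6,d→13,i→4,f→6,j→14 7:p→13,d→7,i→7,f→7,j→15 8:p→9,d→16,i→8,f→8,j→8 9:p→9,d→10,i→17,f→9,j→9 10:p→10,d→10,i→10,f→10,j→10 11:p→17,d→18,i→11,f→10,j→11 12:p→9,d→12,i→18,f→12,j→19 13:p→13,d→13,i→4,f→13,j→20 14:p→9,d→21,i→11,f→14,j→14 15:p→22,d→15,i→15,f→23,j→15 16:p→24,d→16,i→16,f→16,j→15 17:p→17,d→10,i→17,f→10,j→17 18:p→17,d→18,i→18,f→10,j→25 19:p→9,d→9,i→25,f→19,j→19 20:p→22,d→26,i→11,f→27,j→20 21:p→24,d→21,i→18,f→21,j→28 22:p→22,d→10,i→17,f→29,j→22 23:p→29,d→23,i→23,f→23,j→10 24:p→24,d→10,i→17,f→24,j→22 25:p→17,d→17,i→25,f→10,j→25 26:p→22,d→26,i→18,f→27,j→28 27:p→29,d→27,i→30,f→27,j→10 28:p→22,d→22,i→25,f→31,j→28 29:p→29,d→10,i→32,f→29,j→10 30:p→32,d→30,i→30,f→10,j→10 31:p→29,d→29,i→33,f→31,j→10 32:p→32,d→10,i→32,f→10,j→10 33:p→32,d→32,i→33,f→10,j→10 (ε-aug+det+¬).
'pif': |S_i|=[39, 31, 12, 1] end={s21} rej; 3/3 del acc.
'jpd': |S_i|=[39, 32, 10, 1] end={s21} ∉↓L; 3/3 del acc.
'idjfj': |S_i|=[39, 33, 28, 22, 11, 1] end={s21} — reject; 5/5 del acc.
'pjdjdd': run [39, 31, 27, 23, 15, 8, 1] end={s21} rej; 6/6 del acc.
4 words, ⪯-incomp.


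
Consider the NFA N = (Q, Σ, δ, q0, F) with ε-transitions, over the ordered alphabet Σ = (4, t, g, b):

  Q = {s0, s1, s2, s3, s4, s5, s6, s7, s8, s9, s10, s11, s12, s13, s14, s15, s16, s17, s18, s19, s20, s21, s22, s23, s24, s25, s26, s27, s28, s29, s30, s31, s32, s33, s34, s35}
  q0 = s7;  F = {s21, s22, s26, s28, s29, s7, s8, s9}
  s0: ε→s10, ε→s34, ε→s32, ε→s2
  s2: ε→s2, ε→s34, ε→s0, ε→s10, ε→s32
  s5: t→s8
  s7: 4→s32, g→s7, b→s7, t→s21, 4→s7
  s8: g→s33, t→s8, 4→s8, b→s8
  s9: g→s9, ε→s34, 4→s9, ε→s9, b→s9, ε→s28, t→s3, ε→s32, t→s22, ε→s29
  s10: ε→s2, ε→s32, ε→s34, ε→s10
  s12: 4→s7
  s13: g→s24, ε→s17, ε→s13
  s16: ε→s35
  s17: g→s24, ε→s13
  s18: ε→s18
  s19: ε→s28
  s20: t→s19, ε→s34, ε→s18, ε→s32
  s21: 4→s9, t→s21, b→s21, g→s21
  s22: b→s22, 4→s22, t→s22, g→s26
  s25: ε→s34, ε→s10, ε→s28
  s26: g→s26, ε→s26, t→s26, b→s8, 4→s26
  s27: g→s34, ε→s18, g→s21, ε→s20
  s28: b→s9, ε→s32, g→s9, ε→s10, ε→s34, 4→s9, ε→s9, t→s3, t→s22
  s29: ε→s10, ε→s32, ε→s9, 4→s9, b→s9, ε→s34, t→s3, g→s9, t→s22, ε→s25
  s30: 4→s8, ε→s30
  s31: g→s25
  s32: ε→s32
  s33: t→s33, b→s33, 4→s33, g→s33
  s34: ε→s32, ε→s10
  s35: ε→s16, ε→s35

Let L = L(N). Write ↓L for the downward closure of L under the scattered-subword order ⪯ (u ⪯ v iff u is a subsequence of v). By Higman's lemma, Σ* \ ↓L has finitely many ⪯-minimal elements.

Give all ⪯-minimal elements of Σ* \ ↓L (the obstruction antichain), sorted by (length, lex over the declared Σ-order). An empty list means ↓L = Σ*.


A = [t4tgbg].

|Q|=36, |F|=8, |δ|=97 (48 ε).
min D↑ (7 st, q0=0, F={6}): 0:4→0,t→1,g→0,b→0 1:4→2,t→1,g→1,b→1 2:4→2,t→3,g→2,b→2 3:4→3,t→3,g→4,b→3 4:4→4,t→4,g→4,b→5 5:4→5,t→5,g→6,b→5 6:4→6,t→6,g→6,b→6 (ε-aug+det+¬).
't4tgbg': run [16, 15, 14, 5, 3, 2, 1] end={s33} rej; 6/6 del acc.
1 obstructions.


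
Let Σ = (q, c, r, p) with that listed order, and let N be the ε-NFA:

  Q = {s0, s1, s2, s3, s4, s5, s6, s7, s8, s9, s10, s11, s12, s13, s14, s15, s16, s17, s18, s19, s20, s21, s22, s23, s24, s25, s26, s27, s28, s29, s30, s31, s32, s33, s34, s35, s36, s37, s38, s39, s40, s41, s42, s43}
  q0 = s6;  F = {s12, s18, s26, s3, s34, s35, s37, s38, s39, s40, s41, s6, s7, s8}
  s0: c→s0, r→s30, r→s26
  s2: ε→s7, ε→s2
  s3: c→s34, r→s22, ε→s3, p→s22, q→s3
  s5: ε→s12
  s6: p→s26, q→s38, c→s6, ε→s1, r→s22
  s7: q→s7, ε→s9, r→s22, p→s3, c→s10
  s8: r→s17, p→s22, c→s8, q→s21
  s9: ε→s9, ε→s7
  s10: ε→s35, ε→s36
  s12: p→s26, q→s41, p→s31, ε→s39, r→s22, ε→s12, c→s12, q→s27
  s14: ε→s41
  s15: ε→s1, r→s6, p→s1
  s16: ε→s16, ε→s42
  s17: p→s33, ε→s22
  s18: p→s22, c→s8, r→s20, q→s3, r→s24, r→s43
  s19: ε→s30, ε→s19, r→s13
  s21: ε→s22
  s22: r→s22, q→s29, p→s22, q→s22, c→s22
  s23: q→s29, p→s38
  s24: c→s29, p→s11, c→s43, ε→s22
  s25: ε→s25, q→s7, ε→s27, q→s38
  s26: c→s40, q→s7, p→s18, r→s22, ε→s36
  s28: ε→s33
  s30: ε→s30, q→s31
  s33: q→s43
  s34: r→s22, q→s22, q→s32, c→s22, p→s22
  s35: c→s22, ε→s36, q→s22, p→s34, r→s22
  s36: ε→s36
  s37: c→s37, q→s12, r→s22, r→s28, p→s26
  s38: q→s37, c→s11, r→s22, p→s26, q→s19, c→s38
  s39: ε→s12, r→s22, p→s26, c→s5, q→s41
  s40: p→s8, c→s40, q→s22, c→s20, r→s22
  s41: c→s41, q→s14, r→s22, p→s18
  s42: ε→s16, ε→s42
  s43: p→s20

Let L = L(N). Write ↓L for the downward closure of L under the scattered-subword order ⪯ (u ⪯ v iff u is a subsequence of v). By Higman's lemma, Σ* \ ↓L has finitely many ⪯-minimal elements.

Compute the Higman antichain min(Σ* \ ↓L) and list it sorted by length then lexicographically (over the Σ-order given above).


min(Σ*\↓L) = [r, pcq, ppp, pqcc, qqqqpp].

|Q|=44, |F|=14, |δ|=118 (31 ε).
min D↑ (14 st, q0=0, F={2}): 0:q→1,c→0,r→2,p→3 1:q→4,c→1,r→2,p→3 2:q→2,c→2,r→2,p→2 3:q→5,c→6,r→2,p→7 4:q→8,c→4,r→2,p→3 5:q→5,c→9,r→2,p→10 6:q→2,c→6,r→2,p→11 7:q→10,c→11,r→2,p→2 8:q→12,c→8,r→2,p→3 9:q→2,c→2,r→2,p→13 10:q→10,c→13,r→2,p→2 11:q→2,c→11,r→2,p→2 12:q→12,c→12,r→2,p→7 13:q→2,c→2,r→2,p→2 (ε-aug+det+¬).
'r': |S_i|=[36, 10] end={s11,s13,s17,s20,s22,s24,s28,s29,s33,s43} rej; 1/1 single-dels accept.
'pcq': N↓-sim [36, 22, 14, 6] end={s20,s21,s22,s29,s32,s43} — reject; 3/3 single-dels accept.
'ppp': |S_i|=[36, 22, 14, 6] end={s11,s20,s22,s29,s33,s43} ∉↓L; 3/3 deletions ∈↓L.
'pqcc': N↓-sim [36, 22, 13, 7, 2] end={s22,s29} rej; 4/4 deletions ∈↓L.
'qqqqpp': N↓-sim [36, 34, 33, 28, 22, 14, 6] end={s11,s20,s22,s29,s33,s43} rej; 6/6 del acc.
5 obstructions.


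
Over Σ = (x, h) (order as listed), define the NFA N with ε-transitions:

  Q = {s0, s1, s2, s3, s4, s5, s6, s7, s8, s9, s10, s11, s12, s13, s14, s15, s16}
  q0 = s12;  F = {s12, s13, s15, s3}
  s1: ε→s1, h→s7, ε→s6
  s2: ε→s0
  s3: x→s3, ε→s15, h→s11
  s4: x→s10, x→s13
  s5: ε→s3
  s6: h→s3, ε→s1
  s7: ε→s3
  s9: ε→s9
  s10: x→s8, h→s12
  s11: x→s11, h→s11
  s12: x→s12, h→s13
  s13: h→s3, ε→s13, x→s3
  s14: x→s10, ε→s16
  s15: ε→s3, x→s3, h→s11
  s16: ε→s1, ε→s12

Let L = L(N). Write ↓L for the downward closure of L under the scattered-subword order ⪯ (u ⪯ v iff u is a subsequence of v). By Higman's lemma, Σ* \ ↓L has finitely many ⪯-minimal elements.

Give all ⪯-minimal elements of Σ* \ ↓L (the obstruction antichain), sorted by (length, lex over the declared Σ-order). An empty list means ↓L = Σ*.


|Q|=17, |F|=4, |δ|=30 (13 ε).
min D↑ (4 st, q0=0, F={3}): 0:x→0,h→1 1:x→2,h→2 2:x→2,h→3 3:x→3,h→3 [Hopcroft].
'hxh': run [5, 4, 3, 1] end={s11} rej; 3/3 del acc.
'hhh': run [5, 4, 3, 1] end={s11} ∉↓L; 3/3 single-dels accept.
2 minimals (antichain).

Antichain: [hxh, hhh].


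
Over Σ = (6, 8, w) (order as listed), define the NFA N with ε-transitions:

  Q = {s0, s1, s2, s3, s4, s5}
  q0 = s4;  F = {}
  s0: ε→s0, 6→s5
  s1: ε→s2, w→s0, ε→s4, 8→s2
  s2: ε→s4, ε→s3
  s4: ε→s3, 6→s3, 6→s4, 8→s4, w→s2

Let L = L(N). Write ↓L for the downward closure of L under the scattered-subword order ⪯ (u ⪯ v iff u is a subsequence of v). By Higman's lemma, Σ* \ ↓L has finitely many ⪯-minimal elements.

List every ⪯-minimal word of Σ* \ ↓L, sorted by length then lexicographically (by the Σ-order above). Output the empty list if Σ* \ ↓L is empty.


Antichain: [ε].

|Q|=6, |F|=0, |δ|=13 (6 ε).
min D↑ (1 st, q0=0, F={0}): 0:6→0,8→0,w→0 [Hopcroft].
ε ∈ L(D↑) — L = ∅.


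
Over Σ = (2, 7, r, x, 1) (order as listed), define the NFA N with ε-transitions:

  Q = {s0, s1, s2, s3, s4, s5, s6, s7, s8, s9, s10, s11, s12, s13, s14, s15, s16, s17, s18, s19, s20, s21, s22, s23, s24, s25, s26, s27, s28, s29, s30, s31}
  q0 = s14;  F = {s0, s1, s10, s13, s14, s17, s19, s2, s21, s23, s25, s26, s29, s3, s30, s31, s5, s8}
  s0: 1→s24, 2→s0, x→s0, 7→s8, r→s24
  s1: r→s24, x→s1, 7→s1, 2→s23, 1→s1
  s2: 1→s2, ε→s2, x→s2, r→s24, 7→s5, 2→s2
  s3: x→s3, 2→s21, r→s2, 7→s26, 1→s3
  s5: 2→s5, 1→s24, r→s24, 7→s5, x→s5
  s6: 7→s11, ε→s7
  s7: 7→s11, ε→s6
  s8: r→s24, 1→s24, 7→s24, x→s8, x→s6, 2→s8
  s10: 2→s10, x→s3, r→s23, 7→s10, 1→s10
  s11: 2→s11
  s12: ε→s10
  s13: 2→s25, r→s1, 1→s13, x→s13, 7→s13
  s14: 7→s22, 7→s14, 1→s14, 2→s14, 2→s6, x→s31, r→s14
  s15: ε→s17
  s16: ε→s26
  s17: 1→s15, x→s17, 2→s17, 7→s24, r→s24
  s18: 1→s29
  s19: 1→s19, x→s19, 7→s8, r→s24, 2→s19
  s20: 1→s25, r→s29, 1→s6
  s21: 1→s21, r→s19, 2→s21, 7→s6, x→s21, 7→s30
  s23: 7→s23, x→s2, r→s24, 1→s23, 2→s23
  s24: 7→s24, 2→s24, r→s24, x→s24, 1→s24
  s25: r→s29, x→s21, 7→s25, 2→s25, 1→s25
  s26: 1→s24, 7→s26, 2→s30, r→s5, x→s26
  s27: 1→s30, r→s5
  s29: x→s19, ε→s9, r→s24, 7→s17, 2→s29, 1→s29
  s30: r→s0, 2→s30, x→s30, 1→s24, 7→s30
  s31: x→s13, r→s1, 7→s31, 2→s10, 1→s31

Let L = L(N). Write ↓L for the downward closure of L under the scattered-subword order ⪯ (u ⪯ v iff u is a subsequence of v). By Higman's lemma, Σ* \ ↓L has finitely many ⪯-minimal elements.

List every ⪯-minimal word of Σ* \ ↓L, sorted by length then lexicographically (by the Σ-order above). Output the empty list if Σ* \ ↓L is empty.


Antichain: [xrr, x2x71, xx2r77].

|Q|=32, |F|=18, |δ|=115 (7 ε).
min D↑ (19 st, q0=0, F={7}): 0:2→0,7→0,r→0,x→1,1→0 1:2→2,7→1,r→3,x→4,1→1 2:2→2,7→2,r→5,x→6,1→2 3:2→5,7→3,r→7,x→3,1→3 4:2→8,7→4,r→3,x→4,1→4 5:2→5,7→5,r→7,x→9,1→5 6:2→10,7→11,r→9,x→6,1→6 7:2→7,7→7,r→7,x→7,1→7 8:2→8,7→8,r→12,x→10,1→8 9:2→9,7→13,r→7,x→9,1→9 10:2→10,7→14,r→15,x→10,1→10 11:2→14,7→11,r→13,x→11,1→7 12:2→12,7→16,r→7,x→15,1→12 13:2→13,7→13,r→7,x→13,1→7 14:2→14,7→14,r→17,x→14,1→7 15:2→15,7→18,r→7,x→15,1→15 16:2→16,7→7,r→7,x→16,1→16 17:2→17,7→18,r→7,x→17,1→7 18:2→18,7→7,r→7,x→18,1→7 [Hopcroft].
'xrr': run [25, 23, 15, 1] end={s24} — reject; 3/3 deletions ∈↓L.
'x2x71': N↓-sim [25, 23, 20, 15, 9, 1] end={s24} ∉↓L; 5/5 del acc.
'xx2r77': run [25, 23, 21, 17, 11, 7, 2] end={s11,s24} rej; 6/6 deletions ∈↓L.
3 minimals (antichain).


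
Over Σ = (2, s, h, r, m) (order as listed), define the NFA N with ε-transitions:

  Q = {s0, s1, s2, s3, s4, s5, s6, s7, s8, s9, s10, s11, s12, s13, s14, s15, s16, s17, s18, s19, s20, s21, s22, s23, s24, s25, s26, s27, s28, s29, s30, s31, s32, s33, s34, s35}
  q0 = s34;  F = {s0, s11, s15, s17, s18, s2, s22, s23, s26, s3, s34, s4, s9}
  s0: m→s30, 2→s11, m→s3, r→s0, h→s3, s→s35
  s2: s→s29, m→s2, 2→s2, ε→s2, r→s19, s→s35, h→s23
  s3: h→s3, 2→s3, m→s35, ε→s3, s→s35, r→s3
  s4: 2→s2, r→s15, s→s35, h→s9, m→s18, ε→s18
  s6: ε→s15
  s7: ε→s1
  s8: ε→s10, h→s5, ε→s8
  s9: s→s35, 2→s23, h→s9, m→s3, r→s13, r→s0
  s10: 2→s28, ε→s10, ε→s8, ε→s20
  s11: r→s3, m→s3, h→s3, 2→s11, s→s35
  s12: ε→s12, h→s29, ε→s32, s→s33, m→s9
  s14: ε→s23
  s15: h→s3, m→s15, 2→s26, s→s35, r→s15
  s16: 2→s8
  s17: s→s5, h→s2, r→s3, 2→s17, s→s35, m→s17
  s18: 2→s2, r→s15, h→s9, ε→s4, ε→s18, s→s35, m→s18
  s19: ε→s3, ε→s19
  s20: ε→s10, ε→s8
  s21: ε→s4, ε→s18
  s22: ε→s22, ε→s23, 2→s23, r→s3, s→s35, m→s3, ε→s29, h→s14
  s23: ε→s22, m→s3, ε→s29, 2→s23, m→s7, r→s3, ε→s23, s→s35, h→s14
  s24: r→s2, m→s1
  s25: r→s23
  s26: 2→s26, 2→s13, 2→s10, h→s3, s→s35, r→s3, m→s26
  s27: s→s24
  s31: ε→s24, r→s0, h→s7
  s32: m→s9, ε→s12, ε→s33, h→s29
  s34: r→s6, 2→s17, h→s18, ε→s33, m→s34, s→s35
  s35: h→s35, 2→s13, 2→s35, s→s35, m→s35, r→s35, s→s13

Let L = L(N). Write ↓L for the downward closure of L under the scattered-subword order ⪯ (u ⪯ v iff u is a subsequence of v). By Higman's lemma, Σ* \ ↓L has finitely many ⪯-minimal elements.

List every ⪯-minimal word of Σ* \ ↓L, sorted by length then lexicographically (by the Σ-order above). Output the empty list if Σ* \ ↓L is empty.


A = [s, 2rm, rhm, hhmm].

|Q|=36, |F|=13, |δ|=124 (31 ε).
min D↑ (12 st, q0=0, F={2}): 0:2→1,s→2,h→3,r→4,m→0 1:2→1,s→2,h→5,r→6,m→1 2:2→2,s→2,h→2,r→2,m→2 3:2→5,s→2,h→7,r→4,m→3 4:2→8,s→2,h→6,r→4,m→4 5:2→5,s→2,h→9,r→6,m→5 6:2→6,s→2,h→6,r→6,m→2 7:2→9,s→2,h→7,r→10,m→6 8:2→8,s→2,h→6,r→6,m→8 9:2→9,s→2,h→9,r→6,m→6 10:2→11,s→2,h→6,r→10,m→6 11:2→11,s→2,h→6,r→6,m→6 (ε-aug+det+¬).
's': run [28, 4] end={s13,s29,s35,s5} ∉↓L; 1/1 single-dels accept.
'2rm': run [28, 19, 4, 2] end={s13,s35} — reject; 3/3 deletions ∈↓L.
'rhm': N↓-sim [28, 15, 4, 2] end={s13,s35} rej; 3/3 single-dels accept.
'hhmm': run [28, 24, 14, 6, 2] end={s13,s35} — reject; 4/4 del acc.
4 minimals (antichain).


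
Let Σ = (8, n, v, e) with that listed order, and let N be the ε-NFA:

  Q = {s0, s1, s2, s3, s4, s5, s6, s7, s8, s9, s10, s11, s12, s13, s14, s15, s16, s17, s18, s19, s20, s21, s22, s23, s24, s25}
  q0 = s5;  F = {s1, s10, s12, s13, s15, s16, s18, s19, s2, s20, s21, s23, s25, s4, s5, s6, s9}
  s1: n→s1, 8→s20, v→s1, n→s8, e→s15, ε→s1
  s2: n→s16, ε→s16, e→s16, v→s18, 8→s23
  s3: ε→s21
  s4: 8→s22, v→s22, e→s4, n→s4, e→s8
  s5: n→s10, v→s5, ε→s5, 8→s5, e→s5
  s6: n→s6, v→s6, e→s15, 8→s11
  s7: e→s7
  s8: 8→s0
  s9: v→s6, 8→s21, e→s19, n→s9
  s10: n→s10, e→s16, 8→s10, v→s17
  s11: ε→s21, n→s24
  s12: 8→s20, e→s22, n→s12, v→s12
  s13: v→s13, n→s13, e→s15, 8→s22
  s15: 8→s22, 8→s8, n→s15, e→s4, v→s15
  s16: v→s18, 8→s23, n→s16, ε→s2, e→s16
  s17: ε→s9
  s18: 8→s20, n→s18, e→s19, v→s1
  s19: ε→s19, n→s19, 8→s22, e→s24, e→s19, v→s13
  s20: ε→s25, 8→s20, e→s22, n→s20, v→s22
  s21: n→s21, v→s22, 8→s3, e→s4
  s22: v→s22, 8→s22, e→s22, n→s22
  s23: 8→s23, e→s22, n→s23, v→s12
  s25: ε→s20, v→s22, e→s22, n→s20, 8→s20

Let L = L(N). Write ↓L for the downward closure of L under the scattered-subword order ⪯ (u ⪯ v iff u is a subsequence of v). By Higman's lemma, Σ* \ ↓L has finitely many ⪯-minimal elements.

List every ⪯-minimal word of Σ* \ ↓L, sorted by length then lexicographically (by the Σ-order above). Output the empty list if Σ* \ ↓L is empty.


min(Σ*\↓L) = [nv8v, nve8, ne8e, nvveev].

|Q|=26, |F|=17, |δ|=89 (10 ε).
min D↑ (16 st, q0=0, F={9}): 0:8→0,n→1,v→0,e→0 1:8→1,n→1,v→2,e→3 2:8→4,n→2,v→5,e→6 3:8→7,n→3,v→8,e→3 4:8→4,n→4,v→9,e→10 5:8→4,n→5,v→5,e→11 6:8→9,n→6,v→12,e→6 7:8→7,n→7,v→13,e→9 8:8→14,n→8,v→15,e→6 9:8→9,n→9,v→9,e→9 10:8→9,n→10,v→9,e→10 11:8→9,n→11,v→11,e→10 12:8→9,n→12,v→12,e→11 13:8→14,n→13,v→13,e→9 14:8→14,n→14,v→9,e→9 15:8→14,n→15,v→15,e→11 [Hopcroft].
'nv8v': run [24, 23, 19, 10, 1] end={s22} rej; 4/4 del acc.
'nve8': run [24, 23, 19, 8, 3] end={s0,s22,s8} — reject; 4/4 deletions ∈↓L.
'ne8e': |S_i|=[24, 23, 16, 7, 1] end={s22} ∉↓L; 4/4 deletions ∈↓L.
'nvveev': run [24, 23, 19, 15, 5, 4, 1] end={s22} — reject; 6/6 single-dels accept.
4 words, ⪯-incomp.
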